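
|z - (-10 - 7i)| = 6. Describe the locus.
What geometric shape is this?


|z - z0| = r is a circle with center z0 and radius r.
Center = (-10, -7), radius = 6

Circle with center (-10, -7) and radius 6


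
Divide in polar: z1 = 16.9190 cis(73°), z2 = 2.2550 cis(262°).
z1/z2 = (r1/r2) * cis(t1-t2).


r = 16.9190 / 2.2550 = 7.5029
theta = 73° - 262° = -189° = 171° (mod 360)

7.5029 cis(171°)


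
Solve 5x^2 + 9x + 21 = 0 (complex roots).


disc = 9^2 - 4*5*21 = 81 - 420 = -339
sqrt(|disc|) = sqrt(339) = 18.4120
Real part = -9/(2*5) = -0.9000
Imag part = 18.4120/(2*5) = 1.8412

-0.9000 ± 1.8412i


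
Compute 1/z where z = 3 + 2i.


|z|^2 = 9+4 = 13
1/z = (3 - 2i)/13

1/z = 0.2308 - 0.1538i


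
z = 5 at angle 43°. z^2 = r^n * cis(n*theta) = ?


r^2 = 5^2 = 25
n*theta = 2*43° = 86° = 86° (mod 360)
a = 25*cos(86°) = 1.7439
b = 25*sin(86°) = 24.9391

25 cis(86°) = 1.7439 + 24.9391i


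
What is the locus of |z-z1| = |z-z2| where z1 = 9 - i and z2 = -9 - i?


Equal distances means the locus is the perpendicular bisector of z1 and z2.
Midpoint = ((9+(-9))/2, (-1+(-1))/2) = (0, -1.0000)

Perpendicular bisector through (0, -1.0000)


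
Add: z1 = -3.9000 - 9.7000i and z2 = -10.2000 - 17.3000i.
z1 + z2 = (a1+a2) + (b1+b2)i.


Real: -3.9 - 10.2 = -14.1
Imag: -9.7 - 17.3 = -27

-14.1000 - 27.0000i


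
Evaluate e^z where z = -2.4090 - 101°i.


e^-2.4090 = 0.08991
cos(-101°) = -0.1908
sin(-101°) = -0.9816
Real = 0.08991*(-0.1908) = -0.0172
Imag = 0.08991*(-0.9816) = -0.0883

-0.0172 - 0.0883i


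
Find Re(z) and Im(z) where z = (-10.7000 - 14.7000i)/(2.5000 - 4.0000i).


Multiply by conjugate: (-10.7000 - 14.7000i)(2.5000 + 4.0000i) / (2.5^2 + (-4)^2)
Numerator real = -10.7*2.5 - (14.7)*(-4) = 32.05
Numerator imag = -14.7*2.5 - (-10.7)*(-4) = -79.55
Denominator = 22.25
Re(z) = 32.05/22.25 = 1.4404
Im(z) = -79.55/22.25 = -3.5753

Re(z) = 1.4404, Im(z) = -3.5753


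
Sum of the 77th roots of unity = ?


The sum of all 77th roots of unity is 0.
Geometric series: (1 - w^77)/(1 - w) = (1-1)/(1-w) = 0 since w^77 = 1, w ≠ 1.
Alternatively: coefficient of z^76 in z^77 - 1 is 0.

0


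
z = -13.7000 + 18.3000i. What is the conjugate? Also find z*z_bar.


z_bar = -13.7000 - 18.3000i
z*z_bar = (-13.7)^2 + 18.3^2 = 187.69 + 334.89 = 522.58

z_bar = -13.7000 - 18.3000i, z*z_bar = 522.58


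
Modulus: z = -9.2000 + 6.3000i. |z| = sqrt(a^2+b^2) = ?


|z| = sqrt((-9.2)^2 + 6.3^2) = sqrt(84.64 + 39.69) = sqrt(124.33) = 11.1503

|z| = 11.1503


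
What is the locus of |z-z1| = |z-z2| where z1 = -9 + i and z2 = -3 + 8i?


Equal distances means the locus is the perpendicular bisector of z1 and z2.
Midpoint = ((-9+(-3))/2, (1+8)/2) = (-6.0000, 4.5000)

Perpendicular bisector through (-6.0000, 4.5000)


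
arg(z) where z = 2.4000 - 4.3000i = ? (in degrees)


Re = 2.4, Im = -4.3
arg = atan2(-4.3, 2.4) = -60.8324 degrees

arg(z) = -60.8324 degrees


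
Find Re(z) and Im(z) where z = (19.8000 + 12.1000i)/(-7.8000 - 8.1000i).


Multiply by conjugate: (19.8000 + 12.1000i)(-7.8000 + 8.1000i) / ((-7.8)^2 + (-8.1)^2)
Numerator real = 19.8*(-7.8) + 12.1*(-8.1) = -252.45
Numerator imag = 12.1*(-7.8) - 19.8*(-8.1) = 66
Denominator = 126.45
Re(z) = -252.45/126.45 = -1.9964
Im(z) = 66/126.45 = 0.5219

Re(z) = -1.9964, Im(z) = 0.5219


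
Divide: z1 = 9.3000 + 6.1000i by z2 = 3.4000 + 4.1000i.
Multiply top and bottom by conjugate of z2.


Conjugate of z2 = 3.4000 - 4.1000i
Numerator: (9.3000 + 6.1000i)(3.4000 - 4.1000i) = 56.6300 - 17.3900i
Denominator: 3.4^2 + 4.1^2 = 28.37
Result = (56.6300 - 17.3900i)/28.37

1.9961 - 0.6130i


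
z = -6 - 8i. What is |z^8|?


|z| = sqrt(36+64) = sqrt(100) = 10
|z^8| = |z|^8 = 10^8 = 100000000

|z^8| = 100000000


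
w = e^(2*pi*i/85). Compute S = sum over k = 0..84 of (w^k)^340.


The roots are w_k = w^k with w = e^(2*pi*i/85), and (w^k)^340 = (w^340)^k.
So S = 1 + u + u^2 + ... + u^(84) with u = w^340.
340 = 4*85 + 0, so 340 is a multiple of 85 and u = (w^85)^4 = 1.
Every one of the 85 terms equals 1: S = 85

S = 85


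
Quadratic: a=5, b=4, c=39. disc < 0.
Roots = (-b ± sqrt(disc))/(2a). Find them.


disc = 4^2 - 4*5*39 = 16 - 780 = -764
sqrt(|disc|) = sqrt(764) = 27.6405
Real part = -4/(2*5) = -0.4000
Imag part = 27.6405/(2*5) = 2.7641

-0.4000 ± 2.7641i


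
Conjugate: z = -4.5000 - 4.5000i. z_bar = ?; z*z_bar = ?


z_bar = -4.5000 + 4.5000i
z*z_bar = (-4.5)^2 + (-4.5)^2 = 20.25 + 20.25 = 40.5

z_bar = -4.5000 + 4.5000i, z*z_bar = 40.5


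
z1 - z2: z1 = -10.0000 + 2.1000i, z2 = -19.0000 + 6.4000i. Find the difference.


Real: -10 + 19 = 9
Imag: 2.1 - 6.4 = -4.3

9.0000 - 4.3000i


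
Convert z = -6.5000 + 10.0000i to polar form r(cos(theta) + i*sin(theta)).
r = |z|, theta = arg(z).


r = sqrt(42.25+100) = sqrt(142.25) = 11.9269
theta = atan2(10, -6.5) = 123.0239 degrees

r = 11.9269, theta = 123.0239 degrees


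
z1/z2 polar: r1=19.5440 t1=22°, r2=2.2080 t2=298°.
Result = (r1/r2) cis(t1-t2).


r = 19.5440 / 2.2080 = 8.8514
theta = 22° - 298° = -276° = 84° (mod 360)

8.8514 cis(84°)


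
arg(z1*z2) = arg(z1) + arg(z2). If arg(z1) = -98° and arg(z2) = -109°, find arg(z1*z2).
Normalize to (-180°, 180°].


arg(z1*z2) = -98° - 109° = -207°
Normalized to (-180°, 180°]: 153°

153°


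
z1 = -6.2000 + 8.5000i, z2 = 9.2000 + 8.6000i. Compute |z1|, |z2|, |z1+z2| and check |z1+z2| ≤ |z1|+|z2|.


|z1| = sqrt((-6.2)^2 + 8.5^2) = sqrt(110.69) = 10.5209
|z2| = sqrt(9.2^2 + 8.6^2) = sqrt(158.6) = 12.5936
z1+z2 = 3.0000 + 17.1000i
|z1+z2| = sqrt(301.41) = 17.3612
|z1|+|z2| = 10.5209 + 12.5936 = 23.1145

|z1+z2| = 17.3612 ≤ |z1|+|z2| = 23.1145 (verified)


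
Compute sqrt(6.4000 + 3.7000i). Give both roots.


|z| = sqrt(40.96+13.69) = 7.3926
sqrt((|z|+a)/2) = sqrt((7.3926+6.4)/2) = sqrt(6.8963) = 2.6261
sqrt((|z|-a)/2) = sqrt((7.3926-6.4)/2) = sqrt(0.4963) = 0.7045

±(2.6261 + 0.7045i) i.e. 2.6261 + 0.7045i and -2.6261 - 0.7045i


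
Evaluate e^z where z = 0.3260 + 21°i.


e^0.3260 = 1.3854
cos(21°) = 0.9336
sin(21°) = 0.3584
Real = 1.3854*0.9336 = 1.2934
Imag = 1.3854*0.3584 = 0.4965

1.2934 + 0.4965i


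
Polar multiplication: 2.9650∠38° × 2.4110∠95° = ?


r = 2.9650 * 2.4110 = 7.1486
theta = 38° + 95° = 133° = 133° (mod 360)

7.1486 cis(133°)


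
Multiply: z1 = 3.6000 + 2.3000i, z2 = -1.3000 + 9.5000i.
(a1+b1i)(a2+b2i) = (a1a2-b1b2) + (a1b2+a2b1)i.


Real = 3.6*(-1.3) - 2.3*9.5 = -4.68 - 21.85 = -26.53
Imag = 3.6*9.5 - (1.3)*2.3 = 34.2 - (2.99) = 31.21

-26.5300 + 31.2100i


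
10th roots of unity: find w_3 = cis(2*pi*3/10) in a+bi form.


Angle = 360*3/10 = 108°
a = cos(108°) = -0.3090
b = sin(108°) = 0.9511

-0.3090 + 0.9511i


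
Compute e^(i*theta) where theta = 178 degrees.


cos(178°) = -0.9994
sin(178°) = 0.0349

e^(i*178°) = -0.9994 + 0.0349i


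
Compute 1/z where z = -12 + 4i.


|z|^2 = 144+16 = 160
1/z = (-12 - 4i)/160

1/z = -0.0750 - 0.0250i


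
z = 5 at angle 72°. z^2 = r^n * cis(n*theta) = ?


r^2 = 5^2 = 25
n*theta = 2*72° = 144° = 144° (mod 360)
a = 25*cos(144°) = -20.2254
b = 25*sin(144°) = 14.6946

25 cis(144°) = -20.2254 + 14.6946i


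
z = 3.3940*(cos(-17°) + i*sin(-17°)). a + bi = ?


a = 3.3940*cos(-17°) = 3.3940*0.9563 = 3.2457
b = 3.3940*sin(-17°) = 3.3940*(-0.29237) = -0.9923

3.2457 - 0.9923i


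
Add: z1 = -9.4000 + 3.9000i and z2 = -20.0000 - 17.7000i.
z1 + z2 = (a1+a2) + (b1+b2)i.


Real: -9.4 - 20 = -29.4
Imag: 3.9 - 17.7 = -13.8

-29.4000 - 13.8000i


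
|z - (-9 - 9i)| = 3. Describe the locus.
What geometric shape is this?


|z - z0| = r is a circle with center z0 and radius r.
Center = (-9, -9), radius = 3

Circle with center (-9, -9) and radius 3


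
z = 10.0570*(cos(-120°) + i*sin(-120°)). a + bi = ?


a = 10.0570*cos(-120°) = 10.0570*(-0.5) = -5.0285
b = 10.0570*sin(-120°) = 10.0570*(-0.866025) = -8.7096

-5.0285 - 8.7096i


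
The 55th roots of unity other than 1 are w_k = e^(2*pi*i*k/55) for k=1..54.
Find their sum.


With w = e^(2*pi*i/55), all 55 of the 55th roots of unity w^0 = 1, w, ..., w^(54) sum to 0: 1 + w + ... + w^(54) = (1 - w^55)/(1 - w) = 0 since w^55 = 1, w ≠ 1.
Removing the root 1: w + w^2 + ... + w^(54) = 0 - 1 = -1

Sum = -1


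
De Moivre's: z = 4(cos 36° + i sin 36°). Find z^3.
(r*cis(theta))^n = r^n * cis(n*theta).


r^3 = 4^3 = 64
n*theta = 3*36° = 108° = 108° (mod 360)
a = 64*cos(108°) = -19.7771
b = 64*sin(108°) = 60.8676

64 cis(108°) = -19.7771 + 60.8676i


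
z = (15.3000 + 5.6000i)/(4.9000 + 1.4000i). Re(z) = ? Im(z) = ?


Multiply by conjugate: (15.3000 + 5.6000i)(4.9000 - 1.4000i) / (4.9^2 + 1.4^2)
Numerator real = 15.3*4.9 + 5.6*1.4 = 82.81
Numerator imag = 5.6*4.9 - 15.3*1.4 = 6.02
Denominator = 25.97
Re(z) = 82.81/25.97 = 3.1887
Im(z) = 6.02/25.97 = 0.2318

Re(z) = 3.1887, Im(z) = 0.2318


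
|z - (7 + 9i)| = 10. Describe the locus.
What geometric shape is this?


|z - z0| = r is a circle with center z0 and radius r.
Center = (7, 9), radius = 10

Circle with center (7, 9) and radius 10


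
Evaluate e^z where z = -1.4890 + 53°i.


e^-1.4890 = 0.2256
cos(53°) = 0.6018
sin(53°) = 0.7986
Real = 0.2256*0.6018 = 0.1358
Imag = 0.2256*0.7986 = 0.1802

0.1358 + 0.1802i


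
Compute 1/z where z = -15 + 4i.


|z|^2 = 225+16 = 241
1/z = (-15 - 4i)/241

1/z = -0.0622 - 0.0166i


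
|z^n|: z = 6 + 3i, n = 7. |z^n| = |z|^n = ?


|z| = sqrt(36+9) = sqrt(45) = 6.7082
|z^7| = |z|^7 = (sqrt(45))^7 = 45^3 * sqrt(45) = 91125*sqrt(45)

|z^7| = 91125*sqrt(45) ≈ 611285.0833


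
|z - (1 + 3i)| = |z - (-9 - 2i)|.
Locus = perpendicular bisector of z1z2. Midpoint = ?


Equal distances means the locus is the perpendicular bisector of z1 and z2.
Midpoint = ((1+(-9))/2, (3+(-2))/2) = (-4.0000, 0.5000)

Perpendicular bisector through (-4.0000, 0.5000)


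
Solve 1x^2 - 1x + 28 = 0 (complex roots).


disc = (-1)^2 - 4*1*28 = 1 - 112 = -111
sqrt(|disc|) = sqrt(111) = 10.5357
Real part = 1/(2*1) = 0.5000
Imag part = 10.5357/(2*1) = 5.2678

0.5000 ± 5.2678i


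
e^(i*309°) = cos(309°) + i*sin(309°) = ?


cos(309°) = 0.6293
sin(309°) = -0.7771

e^(i*309°) = 0.6293 - 0.7771i


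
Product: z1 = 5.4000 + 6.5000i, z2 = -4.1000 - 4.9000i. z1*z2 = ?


Real = 5.4*(-4.1) - 6.5*(-4.9) = -22.14 - (-31.85) = 9.71
Imag = 5.4*(-4.9) - (4.1)*6.5 = -26.46 - (26.65) = -53.11

9.7100 - 53.1100i


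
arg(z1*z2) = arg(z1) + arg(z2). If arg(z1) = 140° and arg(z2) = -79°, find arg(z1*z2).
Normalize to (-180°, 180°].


arg(z1*z2) = 140° - 79° = 61°
Normalized to (-180°, 180°]: 61°

61°


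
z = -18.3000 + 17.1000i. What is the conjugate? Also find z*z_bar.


z_bar = -18.3000 - 17.1000i
z*z_bar = (-18.3)^2 + 17.1^2 = 334.89 + 292.41 = 627.3

z_bar = -18.3000 - 17.1000i, z*z_bar = 627.3


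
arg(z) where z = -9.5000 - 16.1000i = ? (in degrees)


Re = -9.5, Im = -16.1
arg = atan2(-16.1, -9.5) = -120.5432 degrees

arg(z) = -120.5432 degrees


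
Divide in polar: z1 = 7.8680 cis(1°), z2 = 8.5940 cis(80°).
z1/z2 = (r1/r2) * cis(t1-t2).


r = 7.8680 / 8.5940 = 0.9155
theta = 1° - 80° = -79° = 281° (mod 360)

0.9155 cis(281°)


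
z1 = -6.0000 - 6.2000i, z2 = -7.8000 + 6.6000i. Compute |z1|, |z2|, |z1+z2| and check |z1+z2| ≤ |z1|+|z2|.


|z1| = sqrt((-6)^2 + (-6.2)^2) = sqrt(74.44) = 8.6279
|z2| = sqrt((-7.8)^2 + 6.6^2) = sqrt(104.4) = 10.2176
z1+z2 = -13.8000 + 0.4000i
|z1+z2| = sqrt(190.6) = 13.8058
|z1|+|z2| = 8.6279 + 10.2176 = 18.8455

|z1+z2| = 13.8058 ≤ |z1|+|z2| = 18.8455 (verified)


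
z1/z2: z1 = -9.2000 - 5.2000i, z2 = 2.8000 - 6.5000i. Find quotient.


Conjugate of z2 = 2.8000 + 6.5000i
Numerator: (-9.2000 - 5.2000i)(2.8000 + 6.5000i) = 8.0400 - 74.3600i
Denominator: 2.8^2 + (-6.5)^2 = 50.09
Result = (8.0400 - 74.3600i)/50.09

0.1605 - 1.4845i


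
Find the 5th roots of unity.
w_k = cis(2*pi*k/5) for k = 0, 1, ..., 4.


The 5th roots of unity are cis(360k/5°) for k=0..4
Angle step = 360/5 = 72°
Primitive root: cis(72°)
Primitive root = 0.3090 + 0.9511i

5 roots at angles: 0°, 72°, 144°, 216°, 288°


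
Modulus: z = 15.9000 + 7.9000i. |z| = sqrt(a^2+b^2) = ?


|z| = sqrt(15.9^2 + 7.9^2) = sqrt(252.81 + 62.41) = sqrt(315.22) = 17.7544

|z| = 17.7544


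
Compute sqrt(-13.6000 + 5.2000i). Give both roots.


|z| = sqrt(184.96+27.04) = 14.5602
sqrt((|z|+a)/2) = sqrt((14.5602+(-13.6))/2) = sqrt(0.4801) = 0.6929
sqrt((|z|-a)/2) = sqrt((14.5602-(-13.6))/2) = sqrt(14.0801) = 3.7523

±(0.6929 + 3.7523i) i.e. 0.6929 + 3.7523i and -0.6929 - 3.7523i


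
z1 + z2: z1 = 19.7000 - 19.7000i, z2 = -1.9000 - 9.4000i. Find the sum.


Real: 19.7 - 1.9 = 17.8
Imag: -19.7 - 9.4 = -29.1

17.8000 - 29.1000i


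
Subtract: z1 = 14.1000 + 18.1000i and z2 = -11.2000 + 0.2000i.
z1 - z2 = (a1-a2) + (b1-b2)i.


Real: 14.1 + 11.2 = 25.3
Imag: 18.1 - 0.2 = 17.9

25.3000 + 17.9000i


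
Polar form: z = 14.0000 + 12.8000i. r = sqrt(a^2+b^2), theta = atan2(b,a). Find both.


r = sqrt(196+163.84) = sqrt(359.84) = 18.9694
theta = atan2(12.8, 14) = 42.4362 degrees

r = 18.9694, theta = 42.4362 degrees


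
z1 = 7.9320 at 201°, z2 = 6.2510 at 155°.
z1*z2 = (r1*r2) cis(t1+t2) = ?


r = 7.9320 * 6.2510 = 49.5829
theta = 201° + 155° = 356° = 356° (mod 360)

49.5829 cis(356°)


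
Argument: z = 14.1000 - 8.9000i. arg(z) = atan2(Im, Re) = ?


Re = 14.1, Im = -8.9
arg = atan2(-8.9, 14.1) = -32.2604 degrees

arg(z) = -32.2604 degrees


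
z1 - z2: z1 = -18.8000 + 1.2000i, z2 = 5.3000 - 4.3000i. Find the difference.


Real: -18.8 - 5.3 = -24.1
Imag: 1.2 + 4.3 = 5.5

-24.1000 + 5.5000i


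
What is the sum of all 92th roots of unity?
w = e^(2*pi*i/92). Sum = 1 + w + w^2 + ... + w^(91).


The sum of all 92th roots of unity is 0.
Geometric series: (1 - w^92)/(1 - w) = (1-1)/(1-w) = 0 since w^92 = 1, w ≠ 1.
Alternatively: coefficient of z^91 in z^92 - 1 is 0.

0


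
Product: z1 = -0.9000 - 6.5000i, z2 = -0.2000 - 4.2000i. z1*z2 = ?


Real = -0.9*(-0.2) - (-6.5)*(-4.2) = 0.18 - 27.3 = -27.12
Imag = -0.9*(-4.2) - (0.2)*(-6.5) = 3.78 + 1.3 = 5.08

-27.1200 + 5.0800i


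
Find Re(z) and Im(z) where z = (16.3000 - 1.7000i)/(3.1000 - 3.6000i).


Multiply by conjugate: (16.3000 - 1.7000i)(3.1000 + 3.6000i) / (3.1^2 + (-3.6)^2)
Numerator real = 16.3*3.1 - (1.7)*(-3.6) = 56.65
Numerator imag = -1.7*3.1 - 16.3*(-3.6) = 53.41
Denominator = 22.57
Re(z) = 56.65/22.57 = 2.5100
Im(z) = 53.41/22.57 = 2.3664

Re(z) = 2.5100, Im(z) = 2.3664


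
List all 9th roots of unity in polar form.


The 9th roots of unity are cis(360k/9°) for k=0..8
Angle step = 360/9 = 40°
Primitive root: cis(40°)
Primitive root = 0.7660 + 0.6428i

9 roots at angles: 0°, 40°, 80°, 120°, 160°, 200°, 240°, 280°, 320°


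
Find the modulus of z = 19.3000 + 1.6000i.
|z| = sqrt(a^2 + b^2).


|z| = sqrt(19.3^2 + 1.6^2) = sqrt(372.49 + 2.56) = sqrt(375.05) = 19.3662

|z| = 19.3662


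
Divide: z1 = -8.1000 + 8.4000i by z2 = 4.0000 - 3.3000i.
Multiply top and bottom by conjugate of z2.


Conjugate of z2 = 4.0000 + 3.3000i
Numerator: (-8.1000 + 8.4000i)(4.0000 + 3.3000i) = -60.1200 + 6.8700i
Denominator: 4^2 + (-3.3)^2 = 26.89
Result = (-60.1200 + 6.8700i)/26.89

-2.2358 + 0.2555i


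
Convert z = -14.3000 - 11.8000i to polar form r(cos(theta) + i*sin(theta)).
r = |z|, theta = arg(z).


r = sqrt(204.49+139.24) = sqrt(343.73) = 18.5400
theta = atan2(-11.8, -14.3) = -140.4714 degrees

r = 18.5400, theta = -140.4714 degrees


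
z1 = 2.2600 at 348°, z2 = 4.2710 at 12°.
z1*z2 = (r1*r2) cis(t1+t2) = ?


r = 2.2600 * 4.2710 = 9.6525
theta = 348° + 12° = 360° = 0° (mod 360)

9.6525 cis(0°)


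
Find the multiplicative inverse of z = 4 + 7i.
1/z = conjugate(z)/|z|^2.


|z|^2 = 16+49 = 65
1/z = (4 - 7i)/65

1/z = 0.0615 - 0.1077i


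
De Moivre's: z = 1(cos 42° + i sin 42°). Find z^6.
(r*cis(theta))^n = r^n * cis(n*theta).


r^6 = 1^6 = 1
n*theta = 6*42° = 252° = 252° (mod 360)
a = 1*cos(252°) = -0.3090
b = 1*sin(252°) = -0.9511

1 cis(252°) = -0.3090 - 0.9511i


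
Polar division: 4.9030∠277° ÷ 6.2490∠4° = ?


r = 4.9030 / 6.2490 = 0.7846
theta = 277° - 4° = 273° = 273° (mod 360)

0.7846 cis(273°)


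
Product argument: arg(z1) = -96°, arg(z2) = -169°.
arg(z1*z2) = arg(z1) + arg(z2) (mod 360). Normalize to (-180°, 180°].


arg(z1*z2) = -96° - 169° = -265°
Normalized to (-180°, 180°]: 95°

95°


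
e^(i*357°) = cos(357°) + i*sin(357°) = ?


cos(357°) = 0.9986
sin(357°) = -0.0523

e^(i*357°) = 0.9986 - 0.0523i


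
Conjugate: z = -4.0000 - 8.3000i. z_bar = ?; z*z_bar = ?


z_bar = -4.0000 + 8.3000i
z*z_bar = (-4)^2 + (-8.3)^2 = 16 + 68.89 = 84.89

z_bar = -4.0000 + 8.3000i, z*z_bar = 84.89


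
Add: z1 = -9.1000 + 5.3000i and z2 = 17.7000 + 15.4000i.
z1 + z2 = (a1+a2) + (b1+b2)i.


Real: -9.1 + 17.7 = 8.6
Imag: 5.3 + 15.4 = 20.7

8.6000 + 20.7000i


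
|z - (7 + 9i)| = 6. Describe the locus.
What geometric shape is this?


|z - z0| = r is a circle with center z0 and radius r.
Center = (7, 9), radius = 6

Circle with center (7, 9) and radius 6


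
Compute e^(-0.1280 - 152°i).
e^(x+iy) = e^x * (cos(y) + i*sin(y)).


e^-0.1280 = 0.8799
cos(-152°) = -0.8829
sin(-152°) = -0.4695
Real = 0.8799*(-0.8829) = -0.7769
Imag = 0.8799*(-0.4695) = -0.4131

-0.7769 - 0.4131i


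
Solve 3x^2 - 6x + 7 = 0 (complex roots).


disc = (-6)^2 - 4*3*7 = 36 - 84 = -48
sqrt(|disc|) = sqrt(48) = 6.9282
Real part = 6/(2*3) = 1.0000
Imag part = 6.9282/(2*3) = 1.1547

1.0000 ± 1.1547i


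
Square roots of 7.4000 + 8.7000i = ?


|z| = sqrt(54.76+75.69) = 11.4215
sqrt((|z|+a)/2) = sqrt((11.4215+7.4)/2) = sqrt(9.4107) = 3.0677
sqrt((|z|-a)/2) = sqrt((11.4215-7.4)/2) = sqrt(2.0107) = 1.4180

±(3.0677 + 1.4180i) i.e. 3.0677 + 1.4180i and -3.0677 - 1.4180i


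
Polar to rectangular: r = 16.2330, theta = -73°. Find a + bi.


a = 16.2330*cos(-73°) = 16.2330*0.292372 = 4.7461
b = 16.2330*sin(-73°) = 16.2330*(-0.956305) = -15.5237

4.7461 - 15.5237i


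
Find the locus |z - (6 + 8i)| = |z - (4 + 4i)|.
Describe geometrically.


Equal distances means the locus is the perpendicular bisector of z1 and z2.
Midpoint = ((6+4)/2, (8+4)/2) = (5.0000, 6.0000)

Perpendicular bisector through (5.0000, 6.0000)


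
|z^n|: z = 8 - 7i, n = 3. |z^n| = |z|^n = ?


|z| = sqrt(64+49) = sqrt(113) = 10.6301
|z^3| = |z|^3 = (sqrt(113))^3 = 113*sqrt(113)

|z^3| = 113*sqrt(113) ≈ 1201.2065


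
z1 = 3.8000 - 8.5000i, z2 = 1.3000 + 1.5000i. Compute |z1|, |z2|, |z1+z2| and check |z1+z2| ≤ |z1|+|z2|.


|z1| = sqrt(3.8^2 + (-8.5)^2) = sqrt(86.69) = 9.3107
|z2| = sqrt(1.3^2 + 1.5^2) = sqrt(3.94) = 1.9849
z1+z2 = 5.1000 - 7.0000i
|z1+z2| = sqrt(75.01) = 8.6608
|z1|+|z2| = 9.3107 + 1.9849 = 11.2956

|z1+z2| = 8.6608 ≤ |z1|+|z2| = 11.2956 (verified)


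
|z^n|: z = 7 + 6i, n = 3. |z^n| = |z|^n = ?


|z| = sqrt(49+36) = sqrt(85) = 9.2195
|z^3| = |z|^3 = (sqrt(85))^3 = 85*sqrt(85)

|z^3| = 85*sqrt(85) ≈ 783.6613


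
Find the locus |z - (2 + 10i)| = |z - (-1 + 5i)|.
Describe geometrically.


Equal distances means the locus is the perpendicular bisector of z1 and z2.
Midpoint = ((2+(-1))/2, (10+5)/2) = (0.5000, 7.5000)

Perpendicular bisector through (0.5000, 7.5000)


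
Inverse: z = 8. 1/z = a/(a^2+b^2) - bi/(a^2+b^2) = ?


|z|^2 = 64+0 = 64
1/z = (8 - 0i)/64

1/z = 0.1250 + 0i


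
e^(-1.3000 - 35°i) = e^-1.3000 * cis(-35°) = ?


e^-1.3000 = 0.2725
cos(-35°) = 0.8192
sin(-35°) = -0.5736
Real = 0.2725*0.8192 = 0.2232
Imag = 0.2725*(-0.5736) = -0.1563

0.2232 - 0.1563i


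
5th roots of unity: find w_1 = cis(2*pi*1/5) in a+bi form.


Angle = 360*1/5 = 72°
a = cos(72°) = 0.3090
b = sin(72°) = 0.9511

0.3090 + 0.9511i


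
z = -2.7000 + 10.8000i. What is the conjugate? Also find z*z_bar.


z_bar = -2.7000 - 10.8000i
z*z_bar = (-2.7)^2 + 10.8^2 = 7.29 + 116.64 = 123.93

z_bar = -2.7000 - 10.8000i, z*z_bar = 123.93


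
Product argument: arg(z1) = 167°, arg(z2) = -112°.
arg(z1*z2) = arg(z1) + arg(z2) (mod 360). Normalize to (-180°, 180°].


arg(z1*z2) = 167° - 112° = 55°
Normalized to (-180°, 180°]: 55°

55°


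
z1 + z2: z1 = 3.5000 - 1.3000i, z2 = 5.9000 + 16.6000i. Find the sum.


Real: 3.5 + 5.9 = 9.4
Imag: -1.3 + 16.6 = 15.3

9.4000 + 15.3000i


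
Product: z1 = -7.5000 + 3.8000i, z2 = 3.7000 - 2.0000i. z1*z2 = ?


Real = -7.5*3.7 - 3.8*(-2) = -27.75 - (-7.6) = -20.15
Imag = -7.5*(-2) + 3.7*3.8 = 15 + 14.06 = 29.06

-20.1500 + 29.0600i


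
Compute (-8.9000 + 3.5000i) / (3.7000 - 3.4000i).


Conjugate of z2 = 3.7000 + 3.4000i
Numerator: (-8.9000 + 3.5000i)(3.7000 + 3.4000i) = -44.8300 - 17.3100i
Denominator: 3.7^2 + (-3.4)^2 = 25.25
Result = (-44.8300 - 17.3100i)/25.25

-1.7754 - 0.6855i


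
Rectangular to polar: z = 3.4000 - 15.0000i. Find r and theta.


r = sqrt(11.56+225) = sqrt(236.56) = 15.3805
theta = atan2(-15, 3.4) = -77.2288 degrees

r = 15.3805, theta = -77.2288 degrees


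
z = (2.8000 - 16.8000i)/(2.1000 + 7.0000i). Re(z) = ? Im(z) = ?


Multiply by conjugate: (2.8000 - 16.8000i)(2.1000 - 7.0000i) / (2.1^2 + 7^2)
Numerator real = 2.8*2.1 - (16.8)*7 = -111.72
Numerator imag = -16.8*2.1 - 2.8*7 = -54.88
Denominator = 53.41
Re(z) = -111.72/53.41 = -2.0917
Im(z) = -54.88/53.41 = -1.0275

Re(z) = -2.0917, Im(z) = -1.0275


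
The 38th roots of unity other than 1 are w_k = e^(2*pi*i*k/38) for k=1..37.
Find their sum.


With w = e^(2*pi*i/38), all 38 of the 38th roots of unity w^0 = 1, w, ..., w^(37) sum to 0: 1 + w + ... + w^(37) = (1 - w^38)/(1 - w) = 0 since w^38 = 1, w ≠ 1.
Removing the root 1: w + w^2 + ... + w^(37) = 0 - 1 = -1

Sum = -1


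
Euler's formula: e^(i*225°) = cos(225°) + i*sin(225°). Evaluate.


cos(225°) = -0.7071
sin(225°) = -0.7071

e^(i*225°) = -0.7071 - 0.7071i


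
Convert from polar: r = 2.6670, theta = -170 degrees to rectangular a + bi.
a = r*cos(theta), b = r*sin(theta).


a = 2.6670*cos(-170°) = 2.6670*(-0.9848) = -2.6265
b = 2.6670*sin(-170°) = 2.6670*(-0.17365) = -0.4631

-2.6265 - 0.4631i


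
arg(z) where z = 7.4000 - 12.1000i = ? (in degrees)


Re = 7.4, Im = -12.1
arg = atan2(-12.1, 7.4) = -58.5513 degrees

arg(z) = -58.5513 degrees


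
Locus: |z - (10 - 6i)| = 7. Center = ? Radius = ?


|z - z0| = r is a circle with center z0 and radius r.
Center = (10, -6), radius = 7

Circle with center (10, -6) and radius 7


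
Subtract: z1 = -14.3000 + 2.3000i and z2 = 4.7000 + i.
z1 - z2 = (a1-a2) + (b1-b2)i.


Real: -14.3 - 4.7 = -19
Imag: 2.3 - 1 = 1.3

-19.0000 + 1.3000i


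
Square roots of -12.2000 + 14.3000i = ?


|z| = sqrt(148.84+204.49) = 18.7971
sqrt((|z|+a)/2) = sqrt((18.7971+(-12.2))/2) = sqrt(3.2985) = 1.8162
sqrt((|z|-a)/2) = sqrt((18.7971-(-12.2))/2) = sqrt(15.4985) = 3.9368

±(1.8162 + 3.9368i) i.e. 1.8162 + 3.9368i and -1.8162 - 3.9368i


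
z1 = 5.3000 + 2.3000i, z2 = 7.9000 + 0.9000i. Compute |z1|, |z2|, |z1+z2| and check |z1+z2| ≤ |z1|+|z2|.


|z1| = sqrt(5.3^2 + 2.3^2) = sqrt(33.38) = 5.7775
|z2| = sqrt(7.9^2 + 0.9^2) = sqrt(63.22) = 7.9511
z1+z2 = 13.2000 + 3.2000i
|z1+z2| = sqrt(184.48) = 13.5823
|z1|+|z2| = 5.7775 + 7.9511 = 13.7286

|z1+z2| = 13.5823 ≤ |z1|+|z2| = 13.7286 (verified)


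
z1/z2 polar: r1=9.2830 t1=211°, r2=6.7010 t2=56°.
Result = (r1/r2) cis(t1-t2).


r = 9.2830 / 6.7010 = 1.3853
theta = 211° - 56° = 155° = 155° (mod 360)

1.3853 cis(155°)


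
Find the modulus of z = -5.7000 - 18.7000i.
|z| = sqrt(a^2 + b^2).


|z| = sqrt((-5.7)^2 + (-18.7)^2) = sqrt(32.49 + 349.69) = sqrt(382.18) = 19.5494

|z| = 19.5494


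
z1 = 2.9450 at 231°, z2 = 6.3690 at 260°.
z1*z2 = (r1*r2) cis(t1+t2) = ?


r = 2.9450 * 6.3690 = 18.7567
theta = 231° + 260° = 491° = 131° (mod 360)

18.7567 cis(131°)


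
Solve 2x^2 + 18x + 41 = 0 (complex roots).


disc = 18^2 - 4*2*41 = 324 - 328 = -4
sqrt(|disc|) = sqrt(4) = 2.0000
Real part = -18/(2*2) = -4.5000
Imag part = 2.0000/(2*2) = 0.5000

-4.5000 ± 0.5000i


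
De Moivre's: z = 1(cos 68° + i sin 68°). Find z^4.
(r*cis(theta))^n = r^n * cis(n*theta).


r^4 = 1^4 = 1
n*theta = 4*68° = 272° = 272° (mod 360)
a = 1*cos(272°) = 0.0349
b = 1*sin(272°) = -0.9994

1 cis(272°) = 0.0349 - 0.9994i


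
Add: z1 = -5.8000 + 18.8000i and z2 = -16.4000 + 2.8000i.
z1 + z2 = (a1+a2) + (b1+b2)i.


Real: -5.8 - 16.4 = -22.2
Imag: 18.8 + 2.8 = 21.6

-22.2000 + 21.6000i


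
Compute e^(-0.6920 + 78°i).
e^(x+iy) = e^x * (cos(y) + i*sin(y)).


e^-0.6920 = 0.5006
cos(78°) = 0.2079
sin(78°) = 0.9781
Real = 0.5006*0.2079 = 0.1041
Imag = 0.5006*0.9781 = 0.4896

0.1041 + 0.4896i


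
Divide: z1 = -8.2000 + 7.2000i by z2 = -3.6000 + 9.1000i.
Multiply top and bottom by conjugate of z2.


Conjugate of z2 = -3.6000 - 9.1000i
Numerator: (-8.2000 + 7.2000i)(-3.6000 - 9.1000i) = 95.0400 + 48.7000i
Denominator: (-3.6)^2 + 9.1^2 = 95.77
Result = (95.0400 + 48.7000i)/95.77

0.9924 + 0.5085i


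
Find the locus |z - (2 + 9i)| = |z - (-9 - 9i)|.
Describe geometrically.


Equal distances means the locus is the perpendicular bisector of z1 and z2.
Midpoint = ((2+(-9))/2, (9+(-9))/2) = (-3.5000, 0)

Perpendicular bisector through (-3.5000, 0)


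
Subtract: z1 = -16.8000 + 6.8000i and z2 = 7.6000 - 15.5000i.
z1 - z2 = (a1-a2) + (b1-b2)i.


Real: -16.8 - 7.6 = -24.4
Imag: 6.8 + 15.5 = 22.3

-24.4000 + 22.3000i


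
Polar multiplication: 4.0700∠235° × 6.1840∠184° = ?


r = 4.0700 * 6.1840 = 25.1689
theta = 235° + 184° = 419° = 59° (mod 360)

25.1689 cis(59°)


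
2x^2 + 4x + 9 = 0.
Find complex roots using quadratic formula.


disc = 4^2 - 4*2*9 = 16 - 72 = -56
sqrt(|disc|) = sqrt(56) = 7.4833
Real part = -4/(2*2) = -1.0000
Imag part = 7.4833/(2*2) = 1.8708

-1.0000 ± 1.8708i


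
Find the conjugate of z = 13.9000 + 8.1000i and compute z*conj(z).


z_bar = 13.9000 - 8.1000i
z*z_bar = 13.9^2 + 8.1^2 = 193.21 + 65.61 = 258.82

z_bar = 13.9000 - 8.1000i, z*z_bar = 258.82


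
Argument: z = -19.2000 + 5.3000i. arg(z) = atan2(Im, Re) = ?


Re = -19.2, Im = 5.3
arg = atan2(5.3, -19.2) = 164.5683 degrees

arg(z) = 164.5683 degrees


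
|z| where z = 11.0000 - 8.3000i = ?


|z| = sqrt(11^2 + (-8.3)^2) = sqrt(121 + 68.89) = sqrt(189.89) = 13.7801

|z| = 13.7801


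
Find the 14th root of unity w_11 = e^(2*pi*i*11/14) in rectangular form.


Angle = 360*11/14 = 282.8571°
a = cos(282.8571°) = 0.2225
b = sin(282.8571°) = -0.9749

0.2225 - 0.9749i


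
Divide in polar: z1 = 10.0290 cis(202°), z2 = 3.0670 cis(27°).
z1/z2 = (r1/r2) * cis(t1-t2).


r = 10.0290 / 3.0670 = 3.2700
theta = 202° - 27° = 175° = 175° (mod 360)

3.2700 cis(175°)


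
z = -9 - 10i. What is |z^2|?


|z| = sqrt(81+100) = sqrt(181) = 13.4536
|z^2| = |z|^2 = (sqrt(181))^2 = 181

|z^2| = 181


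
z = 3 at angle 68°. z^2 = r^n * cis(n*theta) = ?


r^2 = 3^2 = 9
n*theta = 2*68° = 136° = 136° (mod 360)
a = 9*cos(136°) = -6.4741
b = 9*sin(136°) = 6.2519

9 cis(136°) = -6.4741 + 6.2519i


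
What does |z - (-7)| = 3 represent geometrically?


|z - z0| = r is a circle with center z0 and radius r.
Center = (-7, 0), radius = 3

Circle with center (-7, 0) and radius 3


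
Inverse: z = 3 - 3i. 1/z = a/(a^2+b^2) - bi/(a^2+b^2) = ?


|z|^2 = 9+9 = 18
1/z = (3 + 3i)/18

1/z = 0.1667 + 0.1667i


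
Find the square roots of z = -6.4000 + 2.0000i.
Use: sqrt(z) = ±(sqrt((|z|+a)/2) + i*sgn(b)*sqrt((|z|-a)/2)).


|z| = sqrt(40.96+4) = 6.7052
sqrt((|z|+a)/2) = sqrt((6.7052+(-6.4))/2) = sqrt(0.1526) = 0.3907
sqrt((|z|-a)/2) = sqrt((6.7052-(-6.4))/2) = sqrt(6.5526) = 2.5598

±(0.3907 + 2.5598i) i.e. 0.3907 + 2.5598i and -0.3907 - 2.5598i


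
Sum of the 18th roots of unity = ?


The sum of all 18th roots of unity is 0.
Geometric series: (1 - w^18)/(1 - w) = (1-1)/(1-w) = 0 since w^18 = 1, w ≠ 1.
Alternatively: coefficient of z^17 in z^18 - 1 is 0.

0


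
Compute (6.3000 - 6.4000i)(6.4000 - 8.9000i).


Real = 6.3*6.4 - (-6.4)*(-8.9) = 40.32 - 56.96 = -16.64
Imag = 6.3*(-8.9) + 6.4*(-6.4) = -56.07 - (40.96) = -97.03

-16.6400 - 97.0300i


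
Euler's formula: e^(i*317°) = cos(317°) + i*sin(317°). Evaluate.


cos(317°) = 0.7314
sin(317°) = -0.6820

e^(i*317°) = 0.7314 - 0.6820i


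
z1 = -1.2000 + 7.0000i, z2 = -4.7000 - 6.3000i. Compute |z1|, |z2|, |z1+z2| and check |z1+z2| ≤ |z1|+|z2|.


|z1| = sqrt((-1.2)^2 + 7^2) = sqrt(50.44) = 7.1021
|z2| = sqrt((-4.7)^2 + (-6.3)^2) = sqrt(61.78) = 7.8600
z1+z2 = -5.9000 + 0.7000i
|z1+z2| = sqrt(35.3) = 5.9414
|z1|+|z2| = 7.1021 + 7.8600 = 14.9621

|z1+z2| = 5.9414 ≤ |z1|+|z2| = 14.9621 (verified)


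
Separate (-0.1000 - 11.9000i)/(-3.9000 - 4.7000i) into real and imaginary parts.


Multiply by conjugate: (-0.1000 - 11.9000i)(-3.9000 + 4.7000i) / ((-3.9)^2 + (-4.7)^2)
Numerator real = -0.1*(-3.9) - (11.9)*(-4.7) = 56.32
Numerator imag = -11.9*(-3.9) - (-0.1)*(-4.7) = 45.94
Denominator = 37.3
Re(z) = 56.32/37.3 = 1.5099
Im(z) = 45.94/37.3 = 1.2316

Re(z) = 1.5099, Im(z) = 1.2316


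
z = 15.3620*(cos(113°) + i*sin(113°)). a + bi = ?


a = 15.3620*cos(113°) = 15.3620*(-0.39073) = -6.0024
b = 15.3620*sin(113°) = 15.3620*0.920505 = 14.1408

-6.0024 + 14.1408i


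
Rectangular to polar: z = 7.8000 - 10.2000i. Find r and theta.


r = sqrt(60.84+104.04) = sqrt(164.88) = 12.8406
theta = atan2(-10.2, 7.8) = -52.5946 degrees

r = 12.8406, theta = -52.5946 degrees


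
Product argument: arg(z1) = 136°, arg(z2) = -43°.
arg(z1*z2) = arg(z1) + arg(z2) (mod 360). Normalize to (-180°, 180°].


arg(z1*z2) = 136° - 43° = 93°
Normalized to (-180°, 180°]: 93°

93°


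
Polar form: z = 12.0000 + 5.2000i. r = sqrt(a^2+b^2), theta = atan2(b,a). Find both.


r = sqrt(144+27.04) = sqrt(171.04) = 13.0782
theta = atan2(5.2, 12) = 23.4287 degrees

r = 13.0782, theta = 23.4287 degrees


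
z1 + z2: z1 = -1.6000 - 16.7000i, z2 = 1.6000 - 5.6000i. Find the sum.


Real: -1.6 + 1.6 = 0
Imag: -16.7 - 5.6 = -22.3

-22.3000i


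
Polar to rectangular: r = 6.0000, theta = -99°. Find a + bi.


a = 6.0000*cos(-99°) = 6.0000*(-0.15643) = -0.9386
b = 6.0000*sin(-99°) = 6.0000*(-0.98769) = -5.9261

-0.9386 - 5.9261i


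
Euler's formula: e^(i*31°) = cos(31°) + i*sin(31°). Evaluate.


cos(31°) = 0.8572
sin(31°) = 0.5150

e^(i*31°) = 0.8572 + 0.5150i


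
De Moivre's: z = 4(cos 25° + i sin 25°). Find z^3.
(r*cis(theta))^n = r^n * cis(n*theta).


r^3 = 4^3 = 64
n*theta = 3*25° = 75° = 75° (mod 360)
a = 64*cos(75°) = 16.5644
b = 64*sin(75°) = 61.8193

64 cis(75°) = 16.5644 + 61.8193i


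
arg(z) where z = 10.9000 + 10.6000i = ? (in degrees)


Re = 10.9, Im = 10.6
arg = atan2(10.6, 10.9) = 44.2006 degrees

arg(z) = 44.2006 degrees


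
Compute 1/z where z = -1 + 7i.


|z|^2 = 1+49 = 50
1/z = (-1 - 7i)/50

1/z = -0.0200 - 0.1400i


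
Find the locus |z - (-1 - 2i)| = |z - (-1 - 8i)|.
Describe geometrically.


Equal distances means the locus is the perpendicular bisector of z1 and z2.
Midpoint = ((-1+(-1))/2, (-2+(-8))/2) = (-1.0000, -5.0000)

Perpendicular bisector through (-1.0000, -5.0000)


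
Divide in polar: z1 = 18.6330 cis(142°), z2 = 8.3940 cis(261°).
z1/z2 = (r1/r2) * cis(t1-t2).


r = 18.6330 / 8.3940 = 2.2198
theta = 142° - 261° = -119° = 241° (mod 360)

2.2198 cis(241°)


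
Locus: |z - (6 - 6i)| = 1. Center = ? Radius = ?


|z - z0| = r is a circle with center z0 and radius r.
Center = (6, -6), radius = 1

Circle with center (6, -6) and radius 1


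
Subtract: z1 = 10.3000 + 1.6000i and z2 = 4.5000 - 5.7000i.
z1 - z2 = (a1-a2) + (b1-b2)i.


Real: 10.3 - 4.5 = 5.8
Imag: 1.6 + 5.7 = 7.3

5.8000 + 7.3000i


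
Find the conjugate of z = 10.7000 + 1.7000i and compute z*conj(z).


z_bar = 10.7000 - 1.7000i
z*z_bar = 10.7^2 + 1.7^2 = 114.49 + 2.89 = 117.38

z_bar = 10.7000 - 1.7000i, z*z_bar = 117.38


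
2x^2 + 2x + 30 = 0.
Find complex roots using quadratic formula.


disc = 2^2 - 4*2*30 = 4 - 240 = -236
sqrt(|disc|) = sqrt(236) = 15.3623
Real part = -2/(2*2) = -0.5000
Imag part = 15.3623/(2*2) = 3.8406

-0.5000 ± 3.8406i


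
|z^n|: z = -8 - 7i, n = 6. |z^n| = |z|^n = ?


|z| = sqrt(64+49) = sqrt(113) = 10.6301
|z^6| = |z|^6 = (sqrt(113))^6 = 113^3 = 1442897

|z^6| = 1442897


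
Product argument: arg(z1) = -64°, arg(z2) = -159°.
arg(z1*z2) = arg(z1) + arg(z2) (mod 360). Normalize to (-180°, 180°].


arg(z1*z2) = -64° - 159° = -223°
Normalized to (-180°, 180°]: 137°

137°


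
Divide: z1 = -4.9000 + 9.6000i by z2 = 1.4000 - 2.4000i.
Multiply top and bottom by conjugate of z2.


Conjugate of z2 = 1.4000 + 2.4000i
Numerator: (-4.9000 + 9.6000i)(1.4000 + 2.4000i) = -29.9000 + 1.6800i
Denominator: 1.4^2 + (-2.4)^2 = 7.72
Result = (-29.9000 + 1.6800i)/7.72

-3.8731 + 0.2176i


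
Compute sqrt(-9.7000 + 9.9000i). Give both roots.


|z| = sqrt(94.09+98.01) = 13.8600
sqrt((|z|+a)/2) = sqrt((13.8600+(-9.7))/2) = sqrt(2.0800) = 1.4422
sqrt((|z|-a)/2) = sqrt((13.8600-(-9.7))/2) = sqrt(11.7800) = 3.4322

±(1.4422 + 3.4322i) i.e. 1.4422 + 3.4322i and -1.4422 - 3.4322i


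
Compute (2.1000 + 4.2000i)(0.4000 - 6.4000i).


Real = 2.1*0.4 - 4.2*(-6.4) = 0.84 - (-26.88) = 27.72
Imag = 2.1*(-6.4) + 0.4*4.2 = -13.44 + 1.68 = -11.76

27.7200 - 11.7600i


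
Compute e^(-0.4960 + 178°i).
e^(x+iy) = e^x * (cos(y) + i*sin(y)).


e^-0.4960 = 0.6090
cos(178°) = -0.9994
sin(178°) = 0.0349
Real = 0.6090*(-0.9994) = -0.6086
Imag = 0.6090*0.0349 = 0.0213

-0.6086 + 0.0213i


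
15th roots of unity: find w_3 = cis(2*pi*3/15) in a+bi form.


Angle = 360*3/15 = 72°
a = cos(72°) = 0.3090
b = sin(72°) = 0.9511

0.3090 + 0.9511i


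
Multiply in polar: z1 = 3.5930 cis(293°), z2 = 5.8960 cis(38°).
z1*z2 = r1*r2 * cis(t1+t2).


r = 3.5930 * 5.8960 = 21.1843
theta = 293° + 38° = 331° = 331° (mod 360)

21.1843 cis(331°)


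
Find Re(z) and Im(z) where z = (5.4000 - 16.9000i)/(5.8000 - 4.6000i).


Multiply by conjugate: (5.4000 - 16.9000i)(5.8000 + 4.6000i) / (5.8^2 + (-4.6)^2)
Numerator real = 5.4*5.8 - (16.9)*(-4.6) = 109.06
Numerator imag = -16.9*5.8 - 5.4*(-4.6) = -73.18
Denominator = 54.8
Re(z) = 109.06/54.8 = 1.9901
Im(z) = -73.18/54.8 = -1.3354

Re(z) = 1.9901, Im(z) = -1.3354


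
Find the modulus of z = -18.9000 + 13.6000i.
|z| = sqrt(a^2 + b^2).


|z| = sqrt((-18.9)^2 + 13.6^2) = sqrt(357.21 + 184.96) = sqrt(542.17) = 23.2845

|z| = 23.2845


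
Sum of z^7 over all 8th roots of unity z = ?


The roots are w_k = w^k with w = e^(2*pi*i/8), and (w^k)^7 = (w^7)^k.
So S = 1 + u + u^2 + ... + u^(7) with u = w^7.
7 = 0*8 + 7, so 7 is not a multiple of 8: u = w^7 ≠ 1 (w is a primitive 8th root), while u^8 = (w^8)^7 = 1.
Geometric series: S = (1 - u^8)/(1 - u) = (1 - 1)/(1 - u) = 0

S = 0


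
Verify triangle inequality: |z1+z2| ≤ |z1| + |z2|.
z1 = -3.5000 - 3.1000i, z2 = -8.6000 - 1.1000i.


|z1| = sqrt((-3.5)^2 + (-3.1)^2) = sqrt(21.86) = 4.6755
|z2| = sqrt((-8.6)^2 + (-1.1)^2) = sqrt(75.17) = 8.6701
z1+z2 = -12.1000 - 4.2000i
|z1+z2| = sqrt(164.05) = 12.8082
|z1|+|z2| = 4.6755 + 8.6701 = 13.3456

|z1+z2| = 12.8082 ≤ |z1|+|z2| = 13.3456 (verified)


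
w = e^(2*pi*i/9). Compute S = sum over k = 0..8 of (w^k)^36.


The roots are w_k = w^k with w = e^(2*pi*i/9), and (w^k)^36 = (w^36)^k.
So S = 1 + u + u^2 + ... + u^(8) with u = w^36.
36 = 4*9 + 0, so 36 is a multiple of 9 and u = (w^9)^4 = 1.
Every one of the 9 terms equals 1: S = 9

S = 9


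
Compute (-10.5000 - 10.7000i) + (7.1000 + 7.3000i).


Real: -10.5 + 7.1 = -3.4
Imag: -10.7 + 7.3 = -3.4

-3.4000 - 3.4000i


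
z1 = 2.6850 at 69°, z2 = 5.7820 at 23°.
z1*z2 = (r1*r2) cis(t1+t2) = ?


r = 2.6850 * 5.7820 = 15.5247
theta = 69° + 23° = 92° = 92° (mod 360)

15.5247 cis(92°)


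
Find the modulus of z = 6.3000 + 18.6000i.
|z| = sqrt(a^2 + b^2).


|z| = sqrt(6.3^2 + 18.6^2) = sqrt(39.69 + 345.96) = sqrt(385.65) = 19.6380

|z| = 19.6380


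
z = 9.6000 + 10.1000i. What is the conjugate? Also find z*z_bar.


z_bar = 9.6000 - 10.1000i
z*z_bar = 9.6^2 + 10.1^2 = 92.16 + 102.01 = 194.17

z_bar = 9.6000 - 10.1000i, z*z_bar = 194.17


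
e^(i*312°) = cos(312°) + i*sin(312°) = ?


cos(312°) = 0.6691
sin(312°) = -0.7431

e^(i*312°) = 0.6691 - 0.7431i


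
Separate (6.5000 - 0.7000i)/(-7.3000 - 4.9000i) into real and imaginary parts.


Multiply by conjugate: (6.5000 - 0.7000i)(-7.3000 + 4.9000i) / ((-7.3)^2 + (-4.9)^2)
Numerator real = 6.5*(-7.3) - (0.7)*(-4.9) = -44.02
Numerator imag = -0.7*(-7.3) - 6.5*(-4.9) = 36.96
Denominator = 77.3
Re(z) = -44.02/77.3 = -0.5695
Im(z) = 36.96/77.3 = 0.4781

Re(z) = -0.5695, Im(z) = 0.4781


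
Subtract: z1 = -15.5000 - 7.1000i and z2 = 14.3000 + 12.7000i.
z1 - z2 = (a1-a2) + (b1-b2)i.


Real: -15.5 - 14.3 = -29.8
Imag: -7.1 - 12.7 = -19.8

-29.8000 - 19.8000i


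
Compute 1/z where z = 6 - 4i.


|z|^2 = 36+16 = 52
1/z = (6 + 4i)/52

1/z = 0.1154 + 0.0769i


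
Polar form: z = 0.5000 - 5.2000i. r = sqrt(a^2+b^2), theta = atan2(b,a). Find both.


r = sqrt(0.25+27.04) = sqrt(27.29) = 5.2240
theta = atan2(-5.2, 0.5) = -84.5077 degrees

r = 5.2240, theta = -84.5077 degrees


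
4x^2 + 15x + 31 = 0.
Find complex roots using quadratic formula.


disc = 15^2 - 4*4*31 = 225 - 496 = -271
sqrt(|disc|) = sqrt(271) = 16.4621
Real part = -15/(2*4) = -1.8750
Imag part = 16.4621/(2*4) = 2.0578

-1.8750 ± 2.0578i


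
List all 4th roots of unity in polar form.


The 4th roots of unity are cis(360k/4°) for k=0..3
Angle step = 360/4 = 90°
Primitive root: cis(90°)
Primitive root = 0 + 1.0000i

4 roots at angles: 0°, 90°, 180°, 270°


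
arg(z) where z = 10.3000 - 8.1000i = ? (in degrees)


Re = 10.3, Im = -8.1
arg = atan2(-8.1, 10.3) = -38.1818 degrees

arg(z) = -38.1818 degrees


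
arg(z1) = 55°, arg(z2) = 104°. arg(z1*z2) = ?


arg(z1*z2) = 55° + 104° = 159°
Normalized to (-180°, 180°]: 159°

159°


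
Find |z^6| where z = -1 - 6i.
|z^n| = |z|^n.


|z| = sqrt(1+36) = sqrt(37) = 6.0828
|z^6| = |z|^6 = (sqrt(37))^6 = 37^3 = 50653

|z^6| = 50653


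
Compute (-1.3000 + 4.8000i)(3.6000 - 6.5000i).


Real = -1.3*3.6 - 4.8*(-6.5) = -4.68 - (-31.2) = 26.52
Imag = -1.3*(-6.5) + 3.6*4.8 = 8.45 + 17.28 = 25.73

26.5200 + 25.7300i


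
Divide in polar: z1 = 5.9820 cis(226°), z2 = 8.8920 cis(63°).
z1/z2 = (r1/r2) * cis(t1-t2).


r = 5.9820 / 8.8920 = 0.6727
theta = 226° - 63° = 163° = 163° (mod 360)

0.6727 cis(163°)


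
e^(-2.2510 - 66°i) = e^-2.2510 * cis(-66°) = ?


e^-2.2510 = 0.1053
cos(-66°) = 0.4067
sin(-66°) = -0.9135
Real = 0.1053*0.4067 = 0.0428
Imag = 0.1053*(-0.9135) = -0.0962

0.0428 - 0.0962i


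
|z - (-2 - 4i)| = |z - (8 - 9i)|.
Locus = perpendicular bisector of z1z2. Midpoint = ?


Equal distances means the locus is the perpendicular bisector of z1 and z2.
Midpoint = ((-2+8)/2, (-4+(-9))/2) = (3.0000, -6.5000)

Perpendicular bisector through (3.0000, -6.5000)


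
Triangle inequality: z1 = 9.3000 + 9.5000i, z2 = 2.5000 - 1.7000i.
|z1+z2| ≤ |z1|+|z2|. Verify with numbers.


|z1| = sqrt(9.3^2 + 9.5^2) = sqrt(176.74) = 13.2944
|z2| = sqrt(2.5^2 + (-1.7)^2) = sqrt(9.14) = 3.0232
z1+z2 = 11.8000 + 7.8000i
|z1+z2| = sqrt(200.08) = 14.1450
|z1|+|z2| = 13.2944 + 3.0232 = 16.3176

|z1+z2| = 14.1450 ≤ |z1|+|z2| = 16.3176 (verified)


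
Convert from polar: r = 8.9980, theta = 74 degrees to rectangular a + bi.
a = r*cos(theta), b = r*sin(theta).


a = 8.9980*cos(74°) = 8.9980*0.27564 = 2.4802
b = 8.9980*sin(74°) = 8.9980*0.96126 = 8.6494

2.4802 + 8.6494i
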